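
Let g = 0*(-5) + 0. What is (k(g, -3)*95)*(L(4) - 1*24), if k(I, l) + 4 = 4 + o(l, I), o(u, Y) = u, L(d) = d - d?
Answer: 6840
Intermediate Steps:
L(d) = 0
g = 0 (g = 0 + 0 = 0)
k(I, l) = l (k(I, l) = -4 + (4 + l) = l)
(k(g, -3)*95)*(L(4) - 1*24) = (-3*95)*(0 - 1*24) = -285*(0 - 24) = -285*(-24) = 6840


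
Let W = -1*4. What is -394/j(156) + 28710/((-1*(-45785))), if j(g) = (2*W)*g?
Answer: 5386937/5713968 ≈ 0.94277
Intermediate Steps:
W = -4
j(g) = -8*g (j(g) = (2*(-4))*g = -8*g)
-394/j(156) + 28710/((-1*(-45785))) = -394/((-8*156)) + 28710/((-1*(-45785))) = -394/(-1248) + 28710/45785 = -394*(-1/1248) + 28710*(1/45785) = 197/624 + 5742/9157 = 5386937/5713968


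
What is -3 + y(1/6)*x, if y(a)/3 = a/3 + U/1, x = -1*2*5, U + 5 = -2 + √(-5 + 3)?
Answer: 616/3 - 30*I*√2 ≈ 205.33 - 42.426*I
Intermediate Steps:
U = -7 + I*√2 (U = -5 + (-2 + √(-5 + 3)) = -5 + (-2 + √(-2)) = -5 + (-2 + I*√2) = -7 + I*√2 ≈ -7.0 + 1.4142*I)
x = -10 (x = -2*5 = -10)
y(a) = -21 + a + 3*I*√2 (y(a) = 3*(a/3 + (-7 + I*√2)/1) = 3*(a*(⅓) + (-7 + I*√2)*1) = 3*(a/3 + (-7 + I*√2)) = 3*(-7 + a/3 + I*√2) = -21 + a + 3*I*√2)
-3 + y(1/6)*x = -3 + (-21 + 1/6 + 3*I*√2)*(-10) = -3 + (-21 + ⅙ + 3*I*√2)*(-10) = -3 + (-125/6 + 3*I*√2)*(-10) = -3 + (625/3 - 30*I*√2) = 616/3 - 30*I*√2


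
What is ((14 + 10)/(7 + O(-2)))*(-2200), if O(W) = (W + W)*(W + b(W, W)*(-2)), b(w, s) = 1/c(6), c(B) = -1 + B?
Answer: -264000/83 ≈ -3180.7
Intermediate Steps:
b(w, s) = ⅕ (b(w, s) = 1/(-1 + 6) = 1/5 = ⅕)
O(W) = 2*W*(-⅖ + W) (O(W) = (W + W)*(W + (⅕)*(-2)) = (2*W)*(W - ⅖) = (2*W)*(-⅖ + W) = 2*W*(-⅖ + W))
((14 + 10)/(7 + O(-2)))*(-2200) = ((14 + 10)/(7 + (⅖)*(-2)*(-2 + 5*(-2))))*(-2200) = (24/(7 + (⅖)*(-2)*(-2 - 10)))*(-2200) = (24/(7 + (⅖)*(-2)*(-12)))*(-2200) = (24/(7 + 48/5))*(-2200) = (24/(83/5))*(-2200) = (24*(5/83))*(-2200) = (120/83)*(-2200) = -264000/83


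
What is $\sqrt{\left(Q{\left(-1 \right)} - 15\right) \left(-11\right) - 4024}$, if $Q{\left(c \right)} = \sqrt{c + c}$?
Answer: $\sqrt{-3859 - 11 i \sqrt{2}} \approx 0.1252 - 62.121 i$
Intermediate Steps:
$Q{\left(c \right)} = \sqrt{2} \sqrt{c}$ ($Q{\left(c \right)} = \sqrt{2 c} = \sqrt{2} \sqrt{c}$)
$\sqrt{\left(Q{\left(-1 \right)} - 15\right) \left(-11\right) - 4024} = \sqrt{\left(\sqrt{2} \sqrt{-1} - 15\right) \left(-11\right) - 4024} = \sqrt{\left(\sqrt{2} i - 15\right) \left(-11\right) - 4024} = \sqrt{\left(i \sqrt{2} - 15\right) \left(-11\right) - 4024} = \sqrt{\left(-15 + i \sqrt{2}\right) \left(-11\right) - 4024} = \sqrt{\left(165 - 11 i \sqrt{2}\right) - 4024} = \sqrt{-3859 - 11 i \sqrt{2}}$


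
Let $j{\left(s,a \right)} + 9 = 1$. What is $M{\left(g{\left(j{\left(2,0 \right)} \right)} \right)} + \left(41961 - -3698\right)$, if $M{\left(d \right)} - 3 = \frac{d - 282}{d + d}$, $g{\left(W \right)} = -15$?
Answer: $\frac{456719}{10} \approx 45672.0$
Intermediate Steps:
$j{\left(s,a \right)} = -8$ ($j{\left(s,a \right)} = -9 + 1 = -8$)
$M{\left(d \right)} = 3 + \frac{-282 + d}{2 d}$ ($M{\left(d \right)} = 3 + \frac{d - 282}{d + d} = 3 + \frac{-282 + d}{2 d}$)
$M{\left(g{\left(j{\left(2,0 \right)} \right)} \right)} + \left(41961 - -3698\right) = \left(\frac{7}{2} - \frac{141}{-15}\right) + \left(41961 - -3698\right) = \left(\frac{7}{2} - - \frac{47}{5}\right) + \left(41961 + \left(-120887 + 124585\right)\right) = \left(\frac{7}{2} + \frac{47}{5}\right) + \left(41961 + 3698\right) = \frac{129}{10} + 45659 = \frac{456719}{10}$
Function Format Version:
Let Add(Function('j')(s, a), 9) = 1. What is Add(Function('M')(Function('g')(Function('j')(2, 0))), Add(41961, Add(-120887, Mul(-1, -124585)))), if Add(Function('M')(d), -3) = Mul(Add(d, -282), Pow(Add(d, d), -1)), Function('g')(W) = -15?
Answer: Rational(456719, 10) ≈ 45672.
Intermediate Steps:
Function('j')(s, a) = -8 (Function('j')(s, a) = Add(-9, 1) = -8)
Function('M')(d) = Add(3, Mul(Rational(1, 2), Pow(d, -1), Add(-282, d))) (Function('M')(d) = Add(3, Mul(Add(d, -282), Pow(Add(d, d), -1))) = Add(3, Mul(Add(-282, d), Pow(Mul(2, d), -1))) = Add(3, Mul(Add(-282, d), Mul(Rational(1, 2), Pow(d, -1)))) = Add(3, Mul(Rational(1, 2), Pow(d, -1), Add(-282, d))))
Add(Function('M')(Function('g')(Function('j')(2, 0))), Add(41961, Add(-120887, Mul(-1, -124585)))) = Add(Add(Rational(7, 2), Mul(-141, Pow(-15, -1))), Add(41961, Add(-120887, Mul(-1, -124585)))) = Add(Add(Rational(7, 2), Mul(-141, Rational(-1, 15))), Add(41961, Add(-120887, 124585))) = Add(Add(Rational(7, 2), Rational(47, 5)), Add(41961, 3698)) = Add(Rational(129, 10), 45659) = Rational(456719, 10)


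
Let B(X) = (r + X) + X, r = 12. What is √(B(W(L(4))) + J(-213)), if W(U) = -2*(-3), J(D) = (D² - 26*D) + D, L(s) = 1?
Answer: √50718 ≈ 225.21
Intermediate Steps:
J(D) = D² - 25*D
W(U) = 6
B(X) = 12 + 2*X (B(X) = (12 + X) + X = 12 + 2*X)
√(B(W(L(4))) + J(-213)) = √((12 + 2*6) - 213*(-25 - 213)) = √((12 + 12) - 213*(-238)) = √(24 + 50694) = √50718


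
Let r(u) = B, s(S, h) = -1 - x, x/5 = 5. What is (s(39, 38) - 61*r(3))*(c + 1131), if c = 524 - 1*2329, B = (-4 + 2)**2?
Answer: 181980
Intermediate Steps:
x = 25 (x = 5*5 = 25)
s(S, h) = -26 (s(S, h) = -1 - 1*25 = -1 - 25 = -26)
B = 4 (B = (-2)**2 = 4)
c = -1805 (c = 524 - 2329 = -1805)
r(u) = 4
(s(39, 38) - 61*r(3))*(c + 1131) = (-26 - 61*4)*(-1805 + 1131) = (-26 - 244)*(-674) = -270*(-674) = 181980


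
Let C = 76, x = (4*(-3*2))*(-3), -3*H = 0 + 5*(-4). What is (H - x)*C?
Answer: -14896/3 ≈ -4965.3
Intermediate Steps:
H = 20/3 (H = -(0 + 5*(-4))/3 = -(0 - 20)/3 = -⅓*(-20) = 20/3 ≈ 6.6667)
x = 72 (x = (4*(-6))*(-3) = -24*(-3) = 72)
(H - x)*C = (20/3 - 1*72)*76 = (20/3 - 72)*76 = -196/3*76 = -14896/3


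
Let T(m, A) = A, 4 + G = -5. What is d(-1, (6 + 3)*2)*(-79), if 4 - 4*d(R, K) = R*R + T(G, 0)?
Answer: -237/4 ≈ -59.250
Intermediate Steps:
G = -9 (G = -4 - 5 = -9)
d(R, K) = 1 - R²/4 (d(R, K) = 1 - (R*R + 0)/4 = 1 - (R² + 0)/4 = 1 - R²/4)
d(-1, (6 + 3)*2)*(-79) = (1 - ¼*(-1)²)*(-79) = (1 - ¼*1)*(-79) = (1 - ¼)*(-79) = (¾)*(-79) = -237/4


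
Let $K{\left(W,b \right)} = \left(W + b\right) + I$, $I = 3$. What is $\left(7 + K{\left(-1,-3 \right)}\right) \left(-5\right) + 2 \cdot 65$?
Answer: $100$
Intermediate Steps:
$K{\left(W,b \right)} = 3 + W + b$ ($K{\left(W,b \right)} = \left(W + b\right) + 3 = 3 + W + b$)
$\left(7 + K{\left(-1,-3 \right)}\right) \left(-5\right) + 2 \cdot 65 = \left(7 - 1\right) \left(-5\right) + 2 \cdot 65 = \left(7 - 1\right) \left(-5\right) + 130 = 6 \left(-5\right) + 130 = -30 + 130 = 100$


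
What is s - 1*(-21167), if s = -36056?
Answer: -14889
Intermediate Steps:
s - 1*(-21167) = -36056 - 1*(-21167) = -36056 + 21167 = -14889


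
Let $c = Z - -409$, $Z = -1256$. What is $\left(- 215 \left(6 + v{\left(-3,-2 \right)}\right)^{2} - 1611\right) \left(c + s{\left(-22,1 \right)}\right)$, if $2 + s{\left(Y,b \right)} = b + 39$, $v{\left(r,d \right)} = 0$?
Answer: $7564959$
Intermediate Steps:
$s{\left(Y,b \right)} = 37 + b$ ($s{\left(Y,b \right)} = -2 + \left(b + 39\right) = -2 + \left(39 + b\right) = 37 + b$)
$c = -847$ ($c = -1256 - -409 = -1256 + 409 = -847$)
$\left(- 215 \left(6 + v{\left(-3,-2 \right)}\right)^{2} - 1611\right) \left(c + s{\left(-22,1 \right)}\right) = \left(- 215 \left(6 + 0\right)^{2} - 1611\right) \left(-847 + \left(37 + 1\right)\right) = \left(- 215 \cdot 6^{2} - 1611\right) \left(-847 + 38\right) = \left(\left(-215\right) 36 - 1611\right) \left(-809\right) = \left(-7740 - 1611\right) \left(-809\right) = \left(-9351\right) \left(-809\right) = 7564959$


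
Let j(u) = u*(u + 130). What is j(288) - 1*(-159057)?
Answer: 279441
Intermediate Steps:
j(u) = u*(130 + u)
j(288) - 1*(-159057) = 288*(130 + 288) - 1*(-159057) = 288*418 + 159057 = 120384 + 159057 = 279441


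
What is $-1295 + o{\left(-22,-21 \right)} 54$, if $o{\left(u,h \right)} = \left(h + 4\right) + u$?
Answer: $-3401$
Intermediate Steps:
$o{\left(u,h \right)} = 4 + h + u$ ($o{\left(u,h \right)} = \left(4 + h\right) + u = 4 + h + u$)
$-1295 + o{\left(-22,-21 \right)} 54 = -1295 + \left(4 - 21 - 22\right) 54 = -1295 - 2106 = -3401$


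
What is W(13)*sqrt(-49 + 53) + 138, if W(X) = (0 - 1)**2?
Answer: 140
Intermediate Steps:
W(X) = 1 (W(X) = (-1)**2 = 1)
W(13)*sqrt(-49 + 53) + 138 = 1*sqrt(-49 + 53) + 138 = 1*sqrt(4) + 138 = 1*2 + 138 = 2 + 138 = 140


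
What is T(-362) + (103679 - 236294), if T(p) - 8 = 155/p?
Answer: -48003889/362 ≈ -1.3261e+5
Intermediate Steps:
T(p) = 8 + 155/p
T(-362) + (103679 - 236294) = (8 + 155/(-362)) + (103679 - 236294) = (8 + 155*(-1/362)) - 132615 = (8 - 155/362) - 132615 = 2741/362 - 132615 = -48003889/362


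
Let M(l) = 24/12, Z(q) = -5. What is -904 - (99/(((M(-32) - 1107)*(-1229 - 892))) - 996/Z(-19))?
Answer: -172371697/156247 ≈ -1103.2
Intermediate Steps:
M(l) = 2 (M(l) = 24*(1/12) = 2)
-904 - (99/(((M(-32) - 1107)*(-1229 - 892))) - 996/Z(-19)) = -904 - (99/(((2 - 1107)*(-1229 - 892))) - 996/(-5)) = -904 - (99/((-1105*(-2121))) - 996*(-⅕)) = -904 - (99/2343705 + 996/5) = -904 - (99*(1/2343705) + 996/5) = -904 - (33/781235 + 996/5) = -904 - 1*31124409/156247 = -904 - 31124409/156247 = -172371697/156247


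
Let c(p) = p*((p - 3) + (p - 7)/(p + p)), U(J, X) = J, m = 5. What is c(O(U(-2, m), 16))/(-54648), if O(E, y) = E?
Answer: -1/9936 ≈ -0.00010064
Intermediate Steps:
c(p) = p*(-3 + p + (-7 + p)/(2*p)) (c(p) = p*((-3 + p) + (-7 + p)/((2*p))) = p*((-3 + p) + (-7 + p)*(1/(2*p))) = p*((-3 + p) + (-7 + p)/(2*p)) = p*(-3 + p + (-7 + p)/(2*p)))
c(O(U(-2, m), 16))/(-54648) = (-7/2 + (-2)² - 5/2*(-2))/(-54648) = (-7/2 + 4 + 5)*(-1/54648) = (11/2)*(-1/54648) = -1/9936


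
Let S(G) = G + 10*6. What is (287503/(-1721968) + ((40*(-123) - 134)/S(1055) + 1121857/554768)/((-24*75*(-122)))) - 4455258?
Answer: -65132323949763507160862291/14619203087396256000 ≈ -4.4553e+6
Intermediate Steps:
S(G) = 60 + G (S(G) = G + 60 = 60 + G)
(287503/(-1721968) + ((40*(-123) - 134)/S(1055) + 1121857/554768)/((-24*75*(-122)))) - 4455258 = (287503/(-1721968) + ((40*(-123) - 134)/(60 + 1055) + 1121857/554768)/((-24*75*(-122)))) - 4455258 = (287503*(-1/1721968) + ((-4920 - 134)/1115 + 1121857*(1/554768))/((-1800*(-122)))) - 4455258 = (-287503/1721968 + (-5054*1/1115 + 1121857/554768)/219600) - 4455258 = (-287503/1721968 + (-5054/1115 + 1121857/554768)*(1/219600)) - 4455258 = (-287503/1721968 - 1552926917/618566320*1/219600) - 4455258 = (-287503/1721968 - 1552926917/135837163872000) - 4455258 = -2441016638446814291/14619203087396256000 - 4455258 = -65132323949763507160862291/14619203087396256000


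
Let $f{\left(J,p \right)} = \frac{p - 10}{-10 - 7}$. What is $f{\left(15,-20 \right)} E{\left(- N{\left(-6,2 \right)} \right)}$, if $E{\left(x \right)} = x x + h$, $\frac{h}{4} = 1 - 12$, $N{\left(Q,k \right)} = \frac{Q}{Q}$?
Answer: $- \frac{1290}{17} \approx -75.882$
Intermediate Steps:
$N{\left(Q,k \right)} = 1$
$f{\left(J,p \right)} = \frac{10}{17} - \frac{p}{17}$ ($f{\left(J,p \right)} = \frac{-10 + p}{-17} = \left(-10 + p\right) \left(- \frac{1}{17}\right) = \frac{10}{17} - \frac{p}{17}$)
$h = -44$ ($h = 4 \left(1 - 12\right) = 4 \left(-11\right) = -44$)
$E{\left(x \right)} = -44 + x^{2}$ ($E{\left(x \right)} = x x - 44 = x^{2} - 44 = -44 + x^{2}$)
$f{\left(15,-20 \right)} E{\left(- N{\left(-6,2 \right)} \right)} = \left(\frac{10}{17} - - \frac{20}{17}\right) \left(-44 + \left(\left(-1\right) 1\right)^{2}\right) = \left(\frac{10}{17} + \frac{20}{17}\right) \left(-44 + \left(-1\right)^{2}\right) = \frac{30 \left(-44 + 1\right)}{17} = \frac{30}{17} \left(-43\right) = - \frac{1290}{17}$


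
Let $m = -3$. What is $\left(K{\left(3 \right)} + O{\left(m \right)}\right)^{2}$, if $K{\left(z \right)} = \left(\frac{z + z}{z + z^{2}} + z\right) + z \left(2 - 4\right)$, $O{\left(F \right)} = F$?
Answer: $\frac{121}{4} \approx 30.25$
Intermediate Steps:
$K{\left(z \right)} = - z + \frac{2 z}{z + z^{2}}$ ($K{\left(z \right)} = \left(\frac{2 z}{z + z^{2}} + z\right) + z \left(-2\right) = \left(\frac{2 z}{z + z^{2}} + z\right) - 2 z = \left(z + \frac{2 z}{z + z^{2}}\right) - 2 z = - z + \frac{2 z}{z + z^{2}}$)
$\left(K{\left(3 \right)} + O{\left(m \right)}\right)^{2} = \left(\frac{2 - 3 - 3^{2}}{1 + 3} - 3\right)^{2} = \left(\frac{2 - 3 - 9}{4} - 3\right)^{2} = \left(\frac{1}{4} \left(-10\right) - 3\right)^{2} = \left(- \frac{5}{2} - 3\right)^{2} = \left(- \frac{11}{2}\right)^{2} = \frac{121}{4}$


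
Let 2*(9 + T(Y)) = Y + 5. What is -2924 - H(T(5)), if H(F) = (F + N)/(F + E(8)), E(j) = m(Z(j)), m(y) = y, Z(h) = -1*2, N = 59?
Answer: -17489/6 ≈ -2914.8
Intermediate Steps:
Z(h) = -2
E(j) = -2
T(Y) = -13/2 + Y/2 (T(Y) = -9 + (Y + 5)/2 = -9 + (5 + Y)/2 = -9 + (5/2 + Y/2) = -13/2 + Y/2)
H(F) = (59 + F)/(-2 + F) (H(F) = (F + 59)/(F - 2) = (59 + F)/(-2 + F))
-2924 - H(T(5)) = -2924 - (59 + (-13/2 + (½)*5))/(-2 + (-13/2 + (½)*5)) = -2924 - (59 + (-13/2 + 5/2))/(-2 + (-13/2 + 5/2)) = -2924 - (59 - 4)/(-2 - 4) = -2924 - 55/(-6) = -2924 - (-1)*55/6 = -2924 - 1*(-55/6) = -2924 + 55/6 = -17489/6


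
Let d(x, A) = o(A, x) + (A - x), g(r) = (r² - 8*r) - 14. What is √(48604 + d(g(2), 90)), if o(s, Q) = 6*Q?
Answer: 6*√1349 ≈ 220.37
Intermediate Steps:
g(r) = -14 + r² - 8*r
d(x, A) = A + 5*x (d(x, A) = 6*x + (A - x) = A + 5*x)
√(48604 + d(g(2), 90)) = √(48604 + (90 + 5*(-14 + 2² - 8*2))) = √(48604 + (90 + 5*(-14 + 4 - 16))) = √(48604 + (90 + 5*(-26))) = √(48604 + (90 - 130)) = √(48604 - 40) = √48564 = 6*√1349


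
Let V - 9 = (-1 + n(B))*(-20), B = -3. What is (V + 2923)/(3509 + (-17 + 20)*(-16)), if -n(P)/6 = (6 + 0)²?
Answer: 7272/3461 ≈ 2.1011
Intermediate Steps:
n(P) = -216 (n(P) = -6*(6 + 0)² = -6*6² = -6*36 = -216)
V = 4349 (V = 9 + (-1 - 216)*(-20) = 9 - 217*(-20) = 9 + 4340 = 4349)
(V + 2923)/(3509 + (-17 + 20)*(-16)) = (4349 + 2923)/(3509 + (-17 + 20)*(-16)) = 7272/(3509 + 3*(-16)) = 7272/(3509 - 48) = 7272/3461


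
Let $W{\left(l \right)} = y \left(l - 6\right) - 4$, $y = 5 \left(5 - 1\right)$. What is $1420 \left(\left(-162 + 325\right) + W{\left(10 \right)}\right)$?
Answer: $339380$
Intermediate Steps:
$y = 20$ ($y = 5 \cdot 4 = 20$)
$W{\left(l \right)} = -124 + 20 l$ ($W{\left(l \right)} = 20 \left(l - 6\right) - 4 = 20 \left(-6 + l\right) - 4 = \left(-120 + 20 l\right) - 4 = -124 + 20 l$)
$1420 \left(\left(-162 + 325\right) + W{\left(10 \right)}\right) = 1420 \left(\left(-162 + 325\right) + \left(-124 + 20 \cdot 10\right)\right) = 1420 \left(163 + \left(-124 + 200\right)\right) = 1420 \left(163 + 76\right) = 1420 \cdot 239 = 339380$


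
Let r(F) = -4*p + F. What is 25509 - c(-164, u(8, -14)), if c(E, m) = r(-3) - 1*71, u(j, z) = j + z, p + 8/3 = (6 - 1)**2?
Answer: 77017/3 ≈ 25672.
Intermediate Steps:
p = 67/3 (p = -8/3 + (6 - 1)**2 = -8/3 + 5**2 = -8/3 + 25 = 67/3 ≈ 22.333)
r(F) = -268/3 + F (r(F) = -4*67/3 + F = -268/3 + F)
c(E, m) = -490/3 (c(E, m) = (-268/3 - 3) - 1*71 = -277/3 - 71 = -490/3)
25509 - c(-164, u(8, -14)) = 25509 - 1*(-490/3) = 25509 + 490/3 = 77017/3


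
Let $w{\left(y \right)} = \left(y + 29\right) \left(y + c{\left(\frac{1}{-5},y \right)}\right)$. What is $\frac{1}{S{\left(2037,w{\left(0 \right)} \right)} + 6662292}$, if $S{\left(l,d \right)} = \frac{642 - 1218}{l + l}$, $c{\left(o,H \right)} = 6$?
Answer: $\frac{679}{4523696172} \approx 1.501 \cdot 10^{-7}$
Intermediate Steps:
$w{\left(y \right)} = \left(6 + y\right) \left(29 + y\right)$ ($w{\left(y \right)} = \left(y + 29\right) \left(y + 6\right) = \left(29 + y\right) \left(6 + y\right) = \left(6 + y\right) \left(29 + y\right)$)
$S{\left(l,d \right)} = - \frac{288}{l}$ ($S{\left(l,d \right)} = - \frac{576}{2 l} = - 576 \frac{1}{2 l} = - \frac{288}{l}$)
$\frac{1}{S{\left(2037,w{\left(0 \right)} \right)} + 6662292} = \frac{1}{- \frac{288}{2037} + 6662292} = \frac{1}{\left(-288\right) \frac{1}{2037} + 6662292} = \frac{1}{- \frac{96}{679} + 6662292} = \frac{1}{\frac{4523696172}{679}} = \frac{679}{4523696172}$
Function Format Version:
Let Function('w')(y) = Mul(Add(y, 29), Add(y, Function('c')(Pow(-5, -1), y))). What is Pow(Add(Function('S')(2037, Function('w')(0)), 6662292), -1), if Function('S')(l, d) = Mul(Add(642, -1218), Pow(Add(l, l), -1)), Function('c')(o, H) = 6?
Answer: Rational(679, 4523696172) ≈ 1.5010e-7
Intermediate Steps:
Function('w')(y) = Mul(Add(6, y), Add(29, y)) (Function('w')(y) = Mul(Add(y, 29), Add(y, 6)) = Mul(Add(29, y), Add(6, y)) = Mul(Add(6, y), Add(29, y)))
Function('S')(l, d) = Mul(-288, Pow(l, -1)) (Function('S')(l, d) = Mul(-576, Pow(Mul(2, l), -1)) = Mul(-576, Mul(Rational(1, 2), Pow(l, -1))) = Mul(-288, Pow(l, -1)))
Pow(Add(Function('S')(2037, Function('w')(0)), 6662292), -1) = Pow(Add(Mul(-288, Pow(2037, -1)), 6662292), -1) = Pow(Add(Mul(-288, Rational(1, 2037)), 6662292), -1) = Pow(Add(Rational(-96, 679), 6662292), -1) = Pow(Rational(4523696172, 679), -1) = Rational(679, 4523696172)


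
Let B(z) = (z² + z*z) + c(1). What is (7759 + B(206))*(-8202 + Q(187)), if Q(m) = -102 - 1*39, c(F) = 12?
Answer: -772920549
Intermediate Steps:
B(z) = 12 + 2*z² (B(z) = (z² + z*z) + 12 = (z² + z²) + 12 = 2*z² + 12 = 12 + 2*z²)
Q(m) = -141 (Q(m) = -102 - 39 = -141)
(7759 + B(206))*(-8202 + Q(187)) = (7759 + (12 + 2*206²))*(-8202 - 141) = (7759 + (12 + 2*42436))*(-8343) = (7759 + (12 + 84872))*(-8343) = (7759 + 84884)*(-8343) = 92643*(-8343) = -772920549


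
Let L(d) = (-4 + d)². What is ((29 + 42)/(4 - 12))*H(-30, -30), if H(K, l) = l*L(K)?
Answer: 307785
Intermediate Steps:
H(K, l) = l*(-4 + K)²
((29 + 42)/(4 - 12))*H(-30, -30) = ((29 + 42)/(4 - 12))*(-30*(-4 - 30)²) = (71/(-8))*(-30*(-34)²) = (71*(-⅛))*(-30*1156) = -71/8*(-34680) = 307785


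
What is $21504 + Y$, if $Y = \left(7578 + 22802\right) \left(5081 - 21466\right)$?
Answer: $-497754796$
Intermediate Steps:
$Y = -497776300$ ($Y = 30380 \left(-16385\right) = -497776300$)
$21504 + Y = 21504 - 497776300 = -497754796$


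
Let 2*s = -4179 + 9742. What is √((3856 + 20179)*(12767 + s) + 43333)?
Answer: √1495006122/2 ≈ 19333.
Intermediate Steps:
s = 5563/2 (s = (-4179 + 9742)/2 = (½)*5563 = 5563/2 ≈ 2781.5)
√((3856 + 20179)*(12767 + s) + 43333) = √((3856 + 20179)*(12767 + 5563/2) + 43333) = √(24035*(31097/2) + 43333) = √(747416395/2 + 43333) = √(747503061/2) = √1495006122/2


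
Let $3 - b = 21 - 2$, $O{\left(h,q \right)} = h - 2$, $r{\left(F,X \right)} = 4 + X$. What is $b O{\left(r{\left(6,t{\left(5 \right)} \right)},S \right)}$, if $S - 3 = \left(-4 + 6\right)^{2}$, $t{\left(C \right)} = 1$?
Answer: $-48$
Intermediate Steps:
$S = 7$ ($S = 3 + \left(-4 + 6\right)^{2} = 3 + 2^{2} = 3 + 4 = 7$)
$O{\left(h,q \right)} = -2 + h$
$b = -16$ ($b = 3 - \left(21 - 2\right) = 3 - 19 = -16$)
$b O{\left(r{\left(6,t{\left(5 \right)} \right)},S \right)} = - 16 \left(-2 + \left(4 + 1\right)\right) = - 16 \left(-2 + 5\right) = \left(-16\right) 3 = -48$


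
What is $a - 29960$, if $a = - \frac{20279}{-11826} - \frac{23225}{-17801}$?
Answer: $- \frac{6306382549631}{210514626} \approx -29957.0$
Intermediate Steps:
$a = \frac{635645329}{210514626}$ ($a = \left(-20279\right) \left(- \frac{1}{11826}\right) - - \frac{23225}{17801} = \frac{20279}{11826} + \frac{23225}{17801} = \frac{635645329}{210514626} \approx 3.0195$)
$a - 29960 = \frac{635645329}{210514626} - 29960 = - \frac{6306382549631}{210514626}$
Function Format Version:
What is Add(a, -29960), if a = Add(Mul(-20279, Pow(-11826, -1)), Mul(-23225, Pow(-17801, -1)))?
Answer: Rational(-6306382549631, 210514626) ≈ -29957.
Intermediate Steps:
a = Rational(635645329, 210514626) (a = Add(Mul(-20279, Rational(-1, 11826)), Mul(-23225, Rational(-1, 17801))) = Add(Rational(20279, 11826), Rational(23225, 17801)) = Rational(635645329, 210514626) ≈ 3.0195)
Add(a, -29960) = Add(Rational(635645329, 210514626), -29960) = Rational(-6306382549631, 210514626)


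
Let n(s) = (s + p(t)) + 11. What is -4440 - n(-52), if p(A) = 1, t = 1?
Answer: -4400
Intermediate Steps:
n(s) = 12 + s (n(s) = (s + 1) + 11 = (1 + s) + 11 = 12 + s)
-4440 - n(-52) = -4440 - (12 - 52) = -4440 - 1*(-40) = -4440 + 40 = -4400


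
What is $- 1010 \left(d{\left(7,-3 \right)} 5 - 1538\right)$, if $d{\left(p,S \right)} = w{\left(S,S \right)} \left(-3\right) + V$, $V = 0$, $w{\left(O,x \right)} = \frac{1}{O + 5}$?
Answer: $1560955$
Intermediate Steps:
$w{\left(O,x \right)} = \frac{1}{5 + O}$
$d{\left(p,S \right)} = - \frac{3}{5 + S}$ ($d{\left(p,S \right)} = \frac{1}{5 + S} \left(-3\right) + 0 = - \frac{3}{5 + S} + 0 = - \frac{3}{5 + S}$)
$- 1010 \left(d{\left(7,-3 \right)} 5 - 1538\right) = - 1010 \left(- \frac{3}{5 - 3} \cdot 5 - 1538\right) = - 1010 \left(- \frac{3}{2} \cdot 5 - 1538\right) = - 1010 \left(\left(-3\right) \frac{1}{2} \cdot 5 - 1538\right) = - 1010 \left(\left(- \frac{3}{2}\right) 5 - 1538\right) = - 1010 \left(- \frac{15}{2} - 1538\right) = \left(-1010\right) \left(- \frac{3091}{2}\right) = 1560955$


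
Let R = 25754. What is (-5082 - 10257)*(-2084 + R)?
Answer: -363074130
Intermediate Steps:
(-5082 - 10257)*(-2084 + R) = (-5082 - 10257)*(-2084 + 25754) = -15339*23670 = -363074130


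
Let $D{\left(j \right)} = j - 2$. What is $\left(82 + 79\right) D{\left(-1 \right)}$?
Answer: $-483$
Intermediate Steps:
$D{\left(j \right)} = -2 + j$ ($D{\left(j \right)} = j - 2 = -2 + j$)
$\left(82 + 79\right) D{\left(-1 \right)} = \left(82 + 79\right) \left(-2 - 1\right) = 161 \left(-3\right) = -483$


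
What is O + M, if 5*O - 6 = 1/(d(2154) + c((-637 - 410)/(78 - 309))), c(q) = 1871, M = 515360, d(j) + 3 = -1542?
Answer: 840038757/1630 ≈ 5.1536e+5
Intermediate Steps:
d(j) = -1545 (d(j) = -3 - 1542 = -1545)
O = 1957/1630 (O = 6/5 + 1/(5*(-1545 + 1871)) = 6/5 + (⅕)/326 = 6/5 + (⅕)*(1/326) = 6/5 + 1/1630 = 1957/1630 ≈ 1.2006)
O + M = 1957/1630 + 515360 = 840038757/1630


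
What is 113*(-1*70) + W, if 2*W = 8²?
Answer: -7878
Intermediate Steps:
W = 32 (W = (½)*8² = (½)*64 = 32)
113*(-1*70) + W = 113*(-1*70) + 32 = 113*(-70) + 32 = -7910 + 32 = -7878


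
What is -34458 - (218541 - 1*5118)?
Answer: -247881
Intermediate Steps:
-34458 - (218541 - 1*5118) = -34458 - (218541 - 5118) = -34458 - 1*213423 = -34458 - 213423 = -247881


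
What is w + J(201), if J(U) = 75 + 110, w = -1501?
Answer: -1316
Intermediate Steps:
J(U) = 185
w + J(201) = -1501 + 185 = -1316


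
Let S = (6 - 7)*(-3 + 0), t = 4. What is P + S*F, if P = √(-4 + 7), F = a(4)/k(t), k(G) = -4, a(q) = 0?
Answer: √3 ≈ 1.7320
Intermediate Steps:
F = 0 (F = 0/(-4) = 0*(-¼) = 0)
P = √3 ≈ 1.7320
S = 3 (S = -1*(-3) = 3)
P + S*F = √3 + 3*0 = √3 + 0 = √3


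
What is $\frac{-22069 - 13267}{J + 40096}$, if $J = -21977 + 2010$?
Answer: $- \frac{35336}{20129} \approx -1.7555$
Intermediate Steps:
$J = -19967$
$\frac{-22069 - 13267}{J + 40096} = \frac{-22069 - 13267}{-19967 + 40096} = - \frac{35336}{20129}$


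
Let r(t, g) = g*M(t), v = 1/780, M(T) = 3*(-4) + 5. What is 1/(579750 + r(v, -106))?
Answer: 1/580492 ≈ 1.7227e-6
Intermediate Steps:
M(T) = -7 (M(T) = -12 + 5 = -7)
v = 1/780 ≈ 0.0012821
r(t, g) = -7*g (r(t, g) = g*(-7) = -7*g)
1/(579750 + r(v, -106)) = 1/(579750 - 7*(-106)) = 1/(579750 + 742) = 1/580492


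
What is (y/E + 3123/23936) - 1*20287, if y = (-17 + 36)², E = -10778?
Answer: -153931177497/7587712 ≈ -20287.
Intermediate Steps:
y = 361 (y = 19² = 361)
(y/E + 3123/23936) - 1*20287 = (361/(-10778) + 3123/23936) - 1*20287 = (361*(-1/10778) + 3123*(1/23936)) - 20287 = (-361/10778 + 3123/23936) - 20287 = 735847/7587712 - 20287 = -153931177497/7587712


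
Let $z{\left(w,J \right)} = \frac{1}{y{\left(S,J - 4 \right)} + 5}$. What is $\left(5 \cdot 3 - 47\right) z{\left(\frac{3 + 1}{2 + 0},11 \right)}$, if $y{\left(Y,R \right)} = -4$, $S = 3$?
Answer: $-32$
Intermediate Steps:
$z{\left(w,J \right)} = 1$ ($z{\left(w,J \right)} = \frac{1}{-4 + 5} = 1^{-1} = 1$)
$\left(5 \cdot 3 - 47\right) z{\left(\frac{3 + 1}{2 + 0},11 \right)} = \left(5 \cdot 3 - 47\right) 1 = \left(15 - 47\right) 1 = \left(-32\right) 1 = -32$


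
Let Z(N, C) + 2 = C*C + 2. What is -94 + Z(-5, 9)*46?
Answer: 3632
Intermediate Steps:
Z(N, C) = C² (Z(N, C) = -2 + (C*C + 2) = -2 + (C² + 2) = -2 + (2 + C²) = C²)
-94 + Z(-5, 9)*46 = -94 + 9²*46 = -94 + 81*46 = -94 + 3726 = 3632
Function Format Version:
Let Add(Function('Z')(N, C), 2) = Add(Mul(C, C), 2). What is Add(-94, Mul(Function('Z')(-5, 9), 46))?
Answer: 3632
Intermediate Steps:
Function('Z')(N, C) = Pow(C, 2) (Function('Z')(N, C) = Add(-2, Add(Mul(C, C), 2)) = Add(-2, Add(Pow(C, 2), 2)) = Add(-2, Add(2, Pow(C, 2))) = Pow(C, 2))
Add(-94, Mul(Function('Z')(-5, 9), 46)) = Add(-94, Mul(Pow(9, 2), 46)) = Add(-94, Mul(81, 46)) = Add(-94, 3726) = 3632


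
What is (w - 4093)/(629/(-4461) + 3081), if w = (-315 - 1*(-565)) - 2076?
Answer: -26404659/13743712 ≈ -1.9212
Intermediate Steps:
w = -1826 (w = (-315 + 565) - 2076 = 250 - 2076 = -1826)
(w - 4093)/(629/(-4461) + 3081) = (-1826 - 4093)/(629/(-4461) + 3081) = -5919/(629*(-1/4461) + 3081) = -5919/(-629/4461 + 3081) = -5919/13743712/4461 = -5919*4461/13743712 = -26404659/13743712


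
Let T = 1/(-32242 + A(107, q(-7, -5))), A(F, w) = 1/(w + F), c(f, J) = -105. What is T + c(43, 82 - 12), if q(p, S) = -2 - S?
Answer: -372395105/3546619 ≈ -105.00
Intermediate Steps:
A(F, w) = 1/(F + w)
T = -110/3546619 (T = 1/(-32242 + 1/(107 + (-2 - 1*(-5)))) = 1/(-32242 + 1/(107 + (-2 + 5))) = 1/(-32242 + 1/(107 + 3)) = 1/(-32242 + 1/110) = 1/(-3546619/110) = -110/3546619 ≈ -3.1015e-5)
T + c(43, 82 - 12) = -110/3546619 - 105 = -372395105/3546619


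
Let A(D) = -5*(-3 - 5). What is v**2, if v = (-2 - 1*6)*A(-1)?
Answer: 102400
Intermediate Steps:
A(D) = 40 (A(D) = -5*(-8) = 40)
v = -320 (v = (-2 - 1*6)*40 = (-2 - 6)*40 = -8*40 = -320)
v**2 = (-320)**2 = 102400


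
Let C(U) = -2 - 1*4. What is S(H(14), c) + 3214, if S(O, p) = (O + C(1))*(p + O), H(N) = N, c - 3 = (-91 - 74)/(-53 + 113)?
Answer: 3328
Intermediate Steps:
C(U) = -6 (C(U) = -2 - 4 = -6)
c = ¼ (c = 3 + (-91 - 74)/(-53 + 113) = 3 - 165/60 = 3 - 165*1/60 = 3 - 11/4 = ¼ ≈ 0.25000)
S(O, p) = (-6 + O)*(O + p) (S(O, p) = (O - 6)*(p + O) = (-6 + O)*(O + p))
S(H(14), c) + 3214 = (14² - 6*14 - 6*¼ + 14*(¼)) + 3214 = (196 - 84 - 3/2 + 7/2) + 3214 = 114 + 3214 = 3328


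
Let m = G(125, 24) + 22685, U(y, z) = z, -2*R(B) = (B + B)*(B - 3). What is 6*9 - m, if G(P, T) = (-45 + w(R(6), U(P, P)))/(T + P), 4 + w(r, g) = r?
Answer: -3371952/149 ≈ -22631.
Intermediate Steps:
R(B) = -B*(-3 + B) (R(B) = -(B + B)*(B - 3)/2 = -2*B*(-3 + B)/2 = -B*(-3 + B))
w(r, g) = -4 + r
G(P, T) = -67/(P + T) (G(P, T) = (-45 + (-4 + 6*(3 - 1*6)))/(T + P) = (-45 + (-4 + 6*(3 - 6)))/(P + T) = (-45 + (-4 + 6*(-3)))/(P + T) = (-45 + (-4 - 18))/(P + T) = (-45 - 22)/(P + T) = -67/(P + T))
m = 3379998/149 (m = -67/(125 + 24) + 22685 = -67/149 + 22685 = 3379998/149 ≈ 22685.)
6*9 - m = 6*9 - 1*3379998/149 = 54 - 3379998/149 = -3371952/149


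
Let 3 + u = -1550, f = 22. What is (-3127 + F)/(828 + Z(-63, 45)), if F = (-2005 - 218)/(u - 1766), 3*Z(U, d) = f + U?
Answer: -31128870/8108317 ≈ -3.8391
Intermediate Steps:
u = -1553 (u = -3 - 1550 = -1553)
Z(U, d) = 22/3 + U/3 (Z(U, d) = (22 + U)/3 = 22/3 + U/3)
F = 2223/3319 (F = (-2005 - 218)/(-1553 - 1766) = -2223/(-3319) = -2223*(-1/3319) = 2223/3319 ≈ 0.66978)
(-3127 + F)/(828 + Z(-63, 45)) = (-3127 + 2223/3319)/(828 + (22/3 + (⅓)*(-63))) = -10376290/(3319*(828 + (22/3 - 21))) = -10376290/(3319*(828 - 41/3)) = -10376290/(3319*2443/3) = -10376290/3319*3/2443 = -31128870/8108317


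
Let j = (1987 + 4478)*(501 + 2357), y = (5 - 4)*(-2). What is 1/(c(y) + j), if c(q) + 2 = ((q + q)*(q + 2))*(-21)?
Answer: 1/18476968 ≈ 5.4121e-8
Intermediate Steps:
y = -2 (y = 1*(-2) = -2)
j = 18476970 (j = 6465*2858 = 18476970)
c(q) = -2 - 42*q*(2 + q) (c(q) = -2 + ((q + q)*(q + 2))*(-21) = -2 + ((2*q)*(2 + q))*(-21) = -2 + (2*q*(2 + q))*(-21) = -2 - 42*q*(2 + q))
1/(c(y) + j) = 1/((-2 - 84*(-2) - 42*(-2)**2) + 18476970) = 1/((-2 + 168 - 42*4) + 18476970) = 1/((-2 + 168 - 168) + 18476970) = 1/(-2 + 18476970) = 1/18476968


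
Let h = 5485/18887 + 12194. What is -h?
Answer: -230313563/18887 ≈ -12194.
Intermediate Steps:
h = 230313563/18887 (h = 5485*(1/18887) + 12194 = 5485/18887 + 12194 = 230313563/18887 ≈ 12194.)
-h = -1*230313563/18887 = -230313563/18887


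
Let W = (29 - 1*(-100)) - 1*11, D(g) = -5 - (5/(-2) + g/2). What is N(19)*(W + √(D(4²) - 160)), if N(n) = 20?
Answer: 2360 + 10*I*√682 ≈ 2360.0 + 261.15*I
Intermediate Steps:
D(g) = -5/2 - g/2 (D(g) = -5 - (5*(-½) + g*(½)) = -5 - (-5/2 + g/2) = -5 + (5/2 - g/2) = -5/2 - g/2)
W = 118 (W = (29 + 100) - 11 = 129 - 11 = 118)
N(19)*(W + √(D(4²) - 160)) = 20*(118 + √((-5/2 - ½*4²) - 160)) = 20*(118 + √((-5/2 - ½*16) - 160)) = 20*(118 + √((-5/2 - 8) - 160)) = 20*(118 + √(-21/2 - 160)) = 20*(118 + √(-341/2)) = 20*(118 + I*√682/2) = 2360 + 10*I*√682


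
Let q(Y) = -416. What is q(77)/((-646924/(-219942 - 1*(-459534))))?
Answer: 24917568/161731 ≈ 154.07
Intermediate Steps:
q(77)/((-646924/(-219942 - 1*(-459534)))) = -416/((-646924/(-219942 - 1*(-459534)))) = -416/((-646924/(-219942 + 459534))) = -416/((-646924/239592)) = -416/((-646924*1/239592)) = -416/(-161731/59898) = -416*(-59898/161731) = 24917568/161731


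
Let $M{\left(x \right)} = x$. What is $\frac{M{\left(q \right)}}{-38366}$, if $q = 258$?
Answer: $- \frac{129}{19183} \approx -0.0067247$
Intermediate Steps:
$\frac{M{\left(q \right)}}{-38366} = \frac{258}{-38366} = 258 \left(- \frac{1}{38366}\right) = - \frac{129}{19183}$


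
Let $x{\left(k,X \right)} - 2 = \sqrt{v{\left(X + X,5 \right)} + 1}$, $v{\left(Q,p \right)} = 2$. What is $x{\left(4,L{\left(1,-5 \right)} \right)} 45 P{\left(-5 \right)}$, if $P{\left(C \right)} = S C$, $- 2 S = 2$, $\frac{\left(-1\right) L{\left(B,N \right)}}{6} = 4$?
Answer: $450 + 225 \sqrt{3} \approx 839.71$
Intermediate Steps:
$L{\left(B,N \right)} = -24$ ($L{\left(B,N \right)} = \left(-6\right) 4 = -24$)
$S = -1$ ($S = \left(- \frac{1}{2}\right) 2 = -1$)
$x{\left(k,X \right)} = 2 + \sqrt{3}$ ($x{\left(k,X \right)} = 2 + \sqrt{2 + 1} = 2 + \sqrt{3}$)
$P{\left(C \right)} = - C$
$x{\left(4,L{\left(1,-5 \right)} \right)} 45 P{\left(-5 \right)} = \left(2 + \sqrt{3}\right) 45 \left(\left(-1\right) \left(-5\right)\right) = \left(90 + 45 \sqrt{3}\right) 5 = 450 + 225 \sqrt{3}$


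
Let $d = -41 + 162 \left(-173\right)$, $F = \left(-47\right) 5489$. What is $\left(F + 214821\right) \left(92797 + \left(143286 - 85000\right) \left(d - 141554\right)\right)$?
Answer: $426718385550058$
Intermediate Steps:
$F = -257983$
$d = -28067$ ($d = -41 - 28026 = -28067$)
$\left(F + 214821\right) \left(92797 + \left(143286 - 85000\right) \left(d - 141554\right)\right) = \left(-257983 + 214821\right) \left(92797 + \left(143286 - 85000\right) \left(-28067 - 141554\right)\right) = - 43162 \left(92797 + 58286 \left(-169621\right)\right) = - 43162 \left(92797 - 9886529606\right) = \left(-43162\right) \left(-9886436809\right) = 426718385550058$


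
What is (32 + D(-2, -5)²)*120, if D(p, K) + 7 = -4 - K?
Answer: 8160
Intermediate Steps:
D(p, K) = -11 - K (D(p, K) = -7 + (-4 - K) = -11 - K)
(32 + D(-2, -5)²)*120 = (32 + (-11 - 1*(-5))²)*120 = (32 + (-11 + 5)²)*120 = (32 + (-6)²)*120 = (32 + 36)*120 = 68*120 = 8160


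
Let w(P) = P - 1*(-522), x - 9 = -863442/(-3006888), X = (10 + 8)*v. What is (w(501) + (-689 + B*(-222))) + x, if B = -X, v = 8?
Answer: 16192736935/501148 ≈ 32311.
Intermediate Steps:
X = 144 (X = (10 + 8)*8 = 18*8 = 144)
x = 4654239/501148 (x = 9 - 863442/(-3006888) = 9 - 863442*(-1/3006888) = 9 + 143907/501148 = 4654239/501148 ≈ 9.2872)
B = -144 (B = -1*144 = -144)
w(P) = 522 + P (w(P) = P + 522 = 522 + P)
(w(501) + (-689 + B*(-222))) + x = ((522 + 501) + (-689 - 144*(-222))) + 4654239/501148 = (1023 + (-689 + 31968)) + 4654239/501148 = (1023 + 31279) + 4654239/501148 = 32302 + 4654239/501148 = 16192736935/501148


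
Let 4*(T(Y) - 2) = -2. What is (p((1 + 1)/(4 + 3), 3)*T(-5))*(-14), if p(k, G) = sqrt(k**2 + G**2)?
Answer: -3*sqrt(445) ≈ -63.285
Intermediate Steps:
T(Y) = 3/2 (T(Y) = 2 + (1/4)*(-2) = 2 - 1/2 = 3/2)
p(k, G) = sqrt(G**2 + k**2)
(p((1 + 1)/(4 + 3), 3)*T(-5))*(-14) = (sqrt(3**2 + ((1 + 1)/(4 + 3))**2)*(3/2))*(-14) = (sqrt(9 + (2/7)**2)*(3/2))*(-14) = (sqrt(9 + 4/49)*(3/2))*(-14) = (sqrt(445/49)*(3/2))*(-14) = ((sqrt(445)/7)*(3/2))*(-14) = (3*sqrt(445)/14)*(-14) = -3*sqrt(445)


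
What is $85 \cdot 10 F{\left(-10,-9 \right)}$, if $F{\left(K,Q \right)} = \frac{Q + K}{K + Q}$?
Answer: $850$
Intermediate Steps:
$F{\left(K,Q \right)} = 1$ ($F{\left(K,Q \right)} = \frac{K + Q}{K + Q} = 1$)
$85 \cdot 10 F{\left(-10,-9 \right)} = 85 \cdot 10 \cdot 1 = 850 \cdot 1 = 850$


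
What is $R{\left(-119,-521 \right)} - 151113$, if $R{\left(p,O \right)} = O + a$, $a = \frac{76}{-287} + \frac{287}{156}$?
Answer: $- \frac{6788886935}{44772} \approx -1.5163 \cdot 10^{5}$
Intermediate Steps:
$a = \frac{70513}{44772}$ ($a = 76 \left(- \frac{1}{287}\right) + 287 \cdot \frac{1}{156} = - \frac{76}{287} + \frac{287}{156} = \frac{70513}{44772} \approx 1.5749$)
$R{\left(p,O \right)} = \frac{70513}{44772} + O$ ($R{\left(p,O \right)} = O + \frac{70513}{44772} = \frac{70513}{44772} + O$)
$R{\left(-119,-521 \right)} - 151113 = \left(\frac{70513}{44772} - 521\right) - 151113 = - \frac{23255699}{44772} - 151113 = - \frac{6788886935}{44772}$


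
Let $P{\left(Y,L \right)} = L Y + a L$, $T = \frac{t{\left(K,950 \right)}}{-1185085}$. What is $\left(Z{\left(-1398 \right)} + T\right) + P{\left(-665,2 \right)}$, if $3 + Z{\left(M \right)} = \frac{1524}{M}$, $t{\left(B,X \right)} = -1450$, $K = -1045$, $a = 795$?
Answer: $\frac{487333801}{1904309} \approx 255.91$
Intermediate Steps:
$Z{\left(M \right)} = -3 + \frac{1524}{M}$
$T = \frac{10}{8173}$ ($T = - \frac{1450}{-1185085} = \left(-1450\right) \left(- \frac{1}{1185085}\right) = \frac{10}{8173} \approx 0.0012235$)
$P{\left(Y,L \right)} = 795 L + L Y$ ($P{\left(Y,L \right)} = L Y + 795 L = 795 L + L Y$)
$\left(Z{\left(-1398 \right)} + T\right) + P{\left(-665,2 \right)} = \left(\left(-3 + \frac{1524}{-1398}\right) + \frac{10}{8173}\right) + 2 \left(795 - 665\right) = \left(\left(-3 + 1524 \left(- \frac{1}{1398}\right)\right) + \frac{10}{8173}\right) + 2 \cdot 130 = \left(\left(-3 - \frac{254}{233}\right) + \frac{10}{8173}\right) + 260 = \left(- \frac{953}{233} + \frac{10}{8173}\right) + 260 = - \frac{7786539}{1904309} + 260 = \frac{487333801}{1904309}$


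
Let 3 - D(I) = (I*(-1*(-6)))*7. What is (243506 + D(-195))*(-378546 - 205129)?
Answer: -146910413825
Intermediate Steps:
D(I) = 3 - 42*I (D(I) = 3 - I*(-1*(-6))*7 = 3 - I*6*7 = 3 - 6*I*7 = 3 - 42*I)
(243506 + D(-195))*(-378546 - 205129) = (243506 + (3 - 42*(-195)))*(-378546 - 205129) = (243506 + (3 + 8190))*(-583675) = (243506 + 8193)*(-583675) = 251699*(-583675) = -146910413825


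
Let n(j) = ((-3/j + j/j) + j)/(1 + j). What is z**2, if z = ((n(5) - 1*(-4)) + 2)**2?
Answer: 22667121/10000 ≈ 2266.7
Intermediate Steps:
n(j) = (1 + j - 3/j)/(1 + j) (n(j) = ((-3/j + 1) + j)/(1 + j) = ((1 - 3/j) + j)/(1 + j) = (1 + j - 3/j)/(1 + j))
z = 4761/100 (z = (((-3 + 5 + 5**2)/(5*(1 + 5)) - 1*(-4)) + 2)**2 = (((1/5)*(-3 + 5 + 25)/6 + 4) + 2)**2 = (((1/5)*(1/6)*27 + 4) + 2)**2 = ((9/10 + 4) + 2)**2 = (49/10 + 2)**2 = (69/10)**2 = 4761/100 ≈ 47.610)
z**2 = (4761/100)**2 = 22667121/10000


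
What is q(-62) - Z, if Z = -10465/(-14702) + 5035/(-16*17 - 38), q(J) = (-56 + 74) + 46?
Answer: 18123405/227881 ≈ 79.530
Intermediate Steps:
q(J) = 64 (q(J) = 18 + 46 = 64)
Z = -3539021/227881 (Z = -10465*(-1/14702) + 5035/(-272 - 38) = 10465/14702 + 5035/(-310) = 10465/14702 + 5035*(-1/310) = 10465/14702 - 1007/62 = -3539021/227881 ≈ -15.530)
q(-62) - Z = 64 - 1*(-3539021/227881) = 64 + 3539021/227881 = 18123405/227881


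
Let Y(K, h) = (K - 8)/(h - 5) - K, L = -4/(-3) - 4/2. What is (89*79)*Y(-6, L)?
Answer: 1012464/17 ≈ 59557.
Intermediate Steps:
L = -⅔ (L = -4*(-⅓) - 4*½ = 4/3 - 2 = -⅔ ≈ -0.66667)
Y(K, h) = -K + (-8 + K)/(-5 + h) (Y(K, h) = (-8 + K)/(-5 + h) - K = -K + (-8 + K)/(-5 + h))
(89*79)*Y(-6, L) = (89*79)*((-8 + 6*(-6) - 1*(-6)*(-⅔))/(-5 - ⅔)) = 7031*((-8 - 36 - 4)/(-17/3)) = 7031*(-3/17*(-48)) = 7031*(144/17) = 1012464/17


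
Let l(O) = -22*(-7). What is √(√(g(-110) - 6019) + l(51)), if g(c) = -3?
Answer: √(154 + I*√6022) ≈ 12.776 + 3.037*I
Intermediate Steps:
l(O) = 154
√(√(g(-110) - 6019) + l(51)) = √(√(-3 - 6019) + 154) = √(√(-6022) + 154) = √(I*√6022 + 154) = √(154 + I*√6022)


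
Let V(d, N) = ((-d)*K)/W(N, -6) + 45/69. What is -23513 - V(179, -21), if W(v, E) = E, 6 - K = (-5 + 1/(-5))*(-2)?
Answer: -8066923/345 ≈ -23382.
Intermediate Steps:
K = -22/5 (K = 6 - (-5 + 1/(-5))*(-2) = 6 - (-5 - ⅕)*(-2) = 6 - (-26)*(-2)/5 = 6 - 1*52/5 = 6 - 52/5 = -22/5 ≈ -4.4000)
V(d, N) = 15/23 - 11*d/15 (V(d, N) = (-d*(-22/5))/(-6) + 45/69 = (22*d/5)*(-⅙) + 45*(1/69) = -11*d/15 + 15/23 = 15/23 - 11*d/15)
-23513 - V(179, -21) = -23513 - (15/23 - 11/15*179) = -23513 - (15/23 - 1969/15) = -23513 - 1*(-45062/345) = -23513 + 45062/345 = -8066923/345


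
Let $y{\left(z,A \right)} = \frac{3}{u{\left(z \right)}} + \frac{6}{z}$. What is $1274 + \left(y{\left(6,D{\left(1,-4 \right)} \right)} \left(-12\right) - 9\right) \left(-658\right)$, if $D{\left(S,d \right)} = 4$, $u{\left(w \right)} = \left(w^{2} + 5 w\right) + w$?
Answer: $15421$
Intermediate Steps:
$u{\left(w \right)} = w^{2} + 6 w$
$y{\left(z,A \right)} = \frac{6}{z} + \frac{3}{z \left(6 + z\right)}$ ($y{\left(z,A \right)} = \frac{3}{z \left(6 + z\right)} + \frac{6}{z} = \frac{6}{z} + \frac{3}{z \left(6 + z\right)}$)
$1274 + \left(y{\left(6,D{\left(1,-4 \right)} \right)} \left(-12\right) - 9\right) \left(-658\right) = 1274 + \left(\frac{3 \left(13 + 2 \cdot 6\right)}{6 \left(6 + 6\right)} \left(-12\right) - 9\right) \left(-658\right) = 1274 + \left(3 \cdot \frac{1}{6} \cdot \frac{1}{12} \left(13 + 12\right) \left(-12\right) - 9\right) \left(-658\right) = 1274 + \left(3 \cdot \frac{1}{6} \cdot \frac{1}{12} \cdot 25 \left(-12\right) - 9\right) \left(-658\right) = 1274 + \left(\frac{25}{24} \left(-12\right) - 9\right) \left(-658\right) = 1274 + \left(- \frac{25}{2} - 9\right) \left(-658\right) = 1274 - -14147 = 1274 + 14147 = 15421$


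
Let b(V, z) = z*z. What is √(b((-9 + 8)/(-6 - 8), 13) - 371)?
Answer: I*√202 ≈ 14.213*I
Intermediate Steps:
b(V, z) = z²
√(b((-9 + 8)/(-6 - 8), 13) - 371) = √(13² - 371) = √(169 - 371) = √(-202) = I*√202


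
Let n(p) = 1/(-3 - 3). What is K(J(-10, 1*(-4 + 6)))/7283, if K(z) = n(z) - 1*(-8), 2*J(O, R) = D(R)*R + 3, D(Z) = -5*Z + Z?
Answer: 47/43698 ≈ 0.0010756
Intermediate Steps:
n(p) = -⅙ (n(p) = 1/(-6) = -⅙)
D(Z) = -4*Z
J(O, R) = 3/2 - 2*R² (J(O, R) = ((-4*R)*R + 3)/2 = (-4*R² + 3)/2 = (3 - 4*R²)/2 = 3/2 - 2*R²)
K(z) = 47/6 (K(z) = -⅙ - 1*(-8) = -⅙ + 8 = 47/6)
K(J(-10, 1*(-4 + 6)))/7283 = (47/6)/7283 = (47/6)*(1/7283) = 47/43698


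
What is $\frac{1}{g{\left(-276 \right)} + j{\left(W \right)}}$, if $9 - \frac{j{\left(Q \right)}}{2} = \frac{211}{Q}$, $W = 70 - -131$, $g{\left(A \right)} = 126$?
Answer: $\frac{201}{28522} \approx 0.0070472$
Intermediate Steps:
$W = 201$ ($W = 70 + 131 = 201$)
$j{\left(Q \right)} = 18 - \frac{422}{Q}$ ($j{\left(Q \right)} = 18 - 2 \frac{211}{Q} = 18 - \frac{422}{Q}$)
$\frac{1}{g{\left(-276 \right)} + j{\left(W \right)}} = \frac{1}{126 + \left(18 - \frac{422}{201}\right)} = \frac{1}{126 + \frac{3196}{201}} = \frac{1}{\frac{28522}{201}} = \frac{201}{28522}$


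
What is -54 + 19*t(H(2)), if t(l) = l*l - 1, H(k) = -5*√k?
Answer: 877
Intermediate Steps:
t(l) = -1 + l² (t(l) = l² - 1 = -1 + l²)
-54 + 19*t(H(2)) = -54 + 19*(-1 + (-5*√2)²) = -54 + 19*(-1 + 50) = -54 + 19*49 = -54 + 931 = 877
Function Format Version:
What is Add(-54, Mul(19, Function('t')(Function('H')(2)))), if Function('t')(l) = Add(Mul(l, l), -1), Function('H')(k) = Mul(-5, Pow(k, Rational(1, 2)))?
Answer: 877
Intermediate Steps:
Function('t')(l) = Add(-1, Pow(l, 2)) (Function('t')(l) = Add(Pow(l, 2), -1) = Add(-1, Pow(l, 2)))
Add(-54, Mul(19, Function('t')(Function('H')(2)))) = Add(-54, Mul(19, Add(-1, Pow(Mul(-5, Pow(2, Rational(1, 2))), 2)))) = Add(-54, Mul(19, Add(-1, 50))) = Add(-54, Mul(19, 49)) = Add(-54, 931) = 877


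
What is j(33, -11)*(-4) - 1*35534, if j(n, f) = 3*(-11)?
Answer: -35402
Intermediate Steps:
j(n, f) = -33
j(33, -11)*(-4) - 1*35534 = -33*(-4) - 1*35534 = 132 - 35534 = -35402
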